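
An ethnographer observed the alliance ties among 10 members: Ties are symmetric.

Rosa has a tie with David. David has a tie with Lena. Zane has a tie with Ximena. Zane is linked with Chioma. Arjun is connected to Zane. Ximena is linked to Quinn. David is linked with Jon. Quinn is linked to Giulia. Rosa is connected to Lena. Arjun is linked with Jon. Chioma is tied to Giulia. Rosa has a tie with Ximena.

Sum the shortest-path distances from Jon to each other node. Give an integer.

22

Distances from Jon: Arjun:1, Chioma:3, David:1, Giulia:4, Lena:2, Quinn:4, Rosa:2, Ximena:3, Zane:2.
Sum = 1 + 3 + 1 + 4 + 2 + 4 + 2 + 3 + 2 = 22.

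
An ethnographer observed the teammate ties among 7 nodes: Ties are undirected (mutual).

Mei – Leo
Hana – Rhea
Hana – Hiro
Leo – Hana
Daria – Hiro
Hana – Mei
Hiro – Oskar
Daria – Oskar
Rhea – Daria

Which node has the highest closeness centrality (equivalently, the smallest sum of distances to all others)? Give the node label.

Farness (sum of distances to all others) for each node — Daria:11, Hana:8, Hiro:9, Leo:12, Mei:12, Oskar:12, Rhea:10.
The smallest farness is 8, for Hana, so Hana has the highest closeness.

Hana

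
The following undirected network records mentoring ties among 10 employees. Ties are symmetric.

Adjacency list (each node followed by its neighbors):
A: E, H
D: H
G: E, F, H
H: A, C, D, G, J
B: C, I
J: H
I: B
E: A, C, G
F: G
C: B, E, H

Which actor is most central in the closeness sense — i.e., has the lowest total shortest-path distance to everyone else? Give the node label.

H

Farness (sum of distances to all others) for each node — A:20, B:22, C:16, D:22, E:18, F:26, G:18, H:14, I:30, J:22.
The smallest farness is 14, for H, so H has the highest closeness.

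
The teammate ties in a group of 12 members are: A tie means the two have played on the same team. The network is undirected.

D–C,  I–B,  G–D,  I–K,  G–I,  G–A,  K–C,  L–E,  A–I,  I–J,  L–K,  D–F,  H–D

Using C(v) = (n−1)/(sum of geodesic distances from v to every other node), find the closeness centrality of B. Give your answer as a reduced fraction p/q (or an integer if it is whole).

Distances from B: A:2, C:3, D:3, E:4, F:4, G:2, H:4, I:1, J:2, K:2, L:3. Sum = 30.
n = 12, so closeness = 11/30.

11/30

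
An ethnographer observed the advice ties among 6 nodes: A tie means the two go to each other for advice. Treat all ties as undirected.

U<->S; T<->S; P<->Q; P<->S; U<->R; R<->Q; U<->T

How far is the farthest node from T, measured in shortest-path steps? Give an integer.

3

Distances from T: P:2, Q:3, R:2, S:1, U:1.
The largest is 3 (to Q), so the eccentricity of T is 3.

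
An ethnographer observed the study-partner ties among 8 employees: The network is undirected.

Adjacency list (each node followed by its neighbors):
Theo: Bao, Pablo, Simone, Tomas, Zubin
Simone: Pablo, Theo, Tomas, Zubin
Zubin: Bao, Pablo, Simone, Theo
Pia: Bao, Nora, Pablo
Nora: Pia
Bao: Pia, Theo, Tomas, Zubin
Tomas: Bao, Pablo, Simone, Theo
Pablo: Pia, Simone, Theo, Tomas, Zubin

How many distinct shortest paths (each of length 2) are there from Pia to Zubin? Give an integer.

The shortest distance is 2. The length-2 paths are: Pia–Pablo–Zubin; Pia–Bao–Zubin.
That gives 2 distinct shortest paths.

2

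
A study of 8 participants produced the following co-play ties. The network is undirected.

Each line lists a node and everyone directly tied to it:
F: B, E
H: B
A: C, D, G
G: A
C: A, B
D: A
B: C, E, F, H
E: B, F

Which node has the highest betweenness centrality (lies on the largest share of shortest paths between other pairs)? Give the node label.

Unnormalized betweenness of each node: A:11, B:14, C:12, D:0, E:0, F:0, G:0, H:0.
B has the largest value, 14, making it the main broker — the node through which the most shortest paths run.

B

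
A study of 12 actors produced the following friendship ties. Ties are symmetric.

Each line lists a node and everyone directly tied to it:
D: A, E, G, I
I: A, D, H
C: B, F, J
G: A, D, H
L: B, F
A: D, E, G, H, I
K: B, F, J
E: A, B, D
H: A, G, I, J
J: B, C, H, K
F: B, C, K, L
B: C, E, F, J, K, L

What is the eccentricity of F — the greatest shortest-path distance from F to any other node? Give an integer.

Distances from F: A:3, B:1, C:1, D:3, E:2, G:4, H:3, I:4, J:2, K:1, L:1.
The largest is 4 (to G and I), so the eccentricity of F is 4.

4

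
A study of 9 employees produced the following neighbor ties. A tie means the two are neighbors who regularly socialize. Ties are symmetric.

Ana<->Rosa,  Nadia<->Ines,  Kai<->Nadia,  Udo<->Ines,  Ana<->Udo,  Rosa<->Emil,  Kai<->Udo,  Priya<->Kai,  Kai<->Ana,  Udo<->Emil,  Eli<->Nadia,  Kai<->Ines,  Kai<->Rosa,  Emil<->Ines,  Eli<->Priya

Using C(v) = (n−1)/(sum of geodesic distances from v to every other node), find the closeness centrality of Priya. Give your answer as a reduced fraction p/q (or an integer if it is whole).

8/15

Distances from Priya: Ana:2, Eli:1, Emil:3, Ines:2, Kai:1, Nadia:2, Rosa:2, Udo:2. Sum = 15.
n = 9, so closeness = 8/15.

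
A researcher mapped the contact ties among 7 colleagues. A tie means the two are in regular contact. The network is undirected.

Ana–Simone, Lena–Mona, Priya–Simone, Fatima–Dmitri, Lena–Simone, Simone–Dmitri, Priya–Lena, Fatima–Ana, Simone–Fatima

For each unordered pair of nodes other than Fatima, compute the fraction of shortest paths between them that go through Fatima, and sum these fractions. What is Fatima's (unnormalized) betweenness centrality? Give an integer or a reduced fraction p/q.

1/2

Pairs whose geodesics pass through Fatima — Dmitri–Ana: 1/2.
All other pairs contribute 0.
Summing the contributions gives betweenness(Fatima) = 1/2.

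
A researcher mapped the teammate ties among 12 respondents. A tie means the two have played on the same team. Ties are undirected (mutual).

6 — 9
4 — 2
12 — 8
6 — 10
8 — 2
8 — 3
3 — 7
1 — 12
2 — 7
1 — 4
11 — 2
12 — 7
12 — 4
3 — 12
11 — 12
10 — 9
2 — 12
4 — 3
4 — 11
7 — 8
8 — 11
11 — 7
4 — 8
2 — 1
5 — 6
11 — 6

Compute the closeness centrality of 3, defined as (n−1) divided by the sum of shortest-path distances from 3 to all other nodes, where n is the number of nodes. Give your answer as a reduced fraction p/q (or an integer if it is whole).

Distances from 3: 1:2, 2:2, 4:1, 5:4, 6:3, 7:1, 8:1, 9:4, 10:4, 11:2, 12:1. Sum = 25.
n = 12, so closeness = 11/25.

11/25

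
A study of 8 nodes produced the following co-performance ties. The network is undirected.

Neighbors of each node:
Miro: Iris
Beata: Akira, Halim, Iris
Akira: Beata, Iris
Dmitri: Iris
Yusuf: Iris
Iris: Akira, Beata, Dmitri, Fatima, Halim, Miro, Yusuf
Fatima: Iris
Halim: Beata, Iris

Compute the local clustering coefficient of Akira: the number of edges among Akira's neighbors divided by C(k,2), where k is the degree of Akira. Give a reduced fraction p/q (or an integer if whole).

Akira's neighbors: Beata and Iris (k = 2).
Possible neighbor pairs: C(2,2) = 1. Edges among them: Beata–Iris → e = 1.
Clustering(Akira) = 1/1.

1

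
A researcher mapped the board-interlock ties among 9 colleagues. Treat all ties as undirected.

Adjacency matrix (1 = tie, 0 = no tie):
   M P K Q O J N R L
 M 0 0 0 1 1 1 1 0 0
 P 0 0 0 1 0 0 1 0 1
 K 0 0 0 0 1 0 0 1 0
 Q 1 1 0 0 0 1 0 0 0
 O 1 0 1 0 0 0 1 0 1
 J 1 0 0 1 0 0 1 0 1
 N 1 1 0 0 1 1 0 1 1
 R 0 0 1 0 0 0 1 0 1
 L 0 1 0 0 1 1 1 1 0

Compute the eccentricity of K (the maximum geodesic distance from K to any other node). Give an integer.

Distances from K: J:3, L:2, M:2, N:2, O:1, P:3, Q:3, R:1.
The largest is 3 (to Q, J, and P), so the eccentricity of K is 3.

3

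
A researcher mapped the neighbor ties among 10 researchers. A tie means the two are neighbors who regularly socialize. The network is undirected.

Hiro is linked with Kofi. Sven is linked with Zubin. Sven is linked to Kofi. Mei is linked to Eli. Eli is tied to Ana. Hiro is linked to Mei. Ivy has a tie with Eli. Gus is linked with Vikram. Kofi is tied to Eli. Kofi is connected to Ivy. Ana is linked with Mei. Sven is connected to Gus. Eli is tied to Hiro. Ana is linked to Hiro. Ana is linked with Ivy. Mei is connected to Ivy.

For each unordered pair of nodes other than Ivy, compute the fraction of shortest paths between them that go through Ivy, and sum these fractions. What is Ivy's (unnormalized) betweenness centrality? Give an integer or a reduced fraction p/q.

10/3

Pairs whose geodesics pass through Ivy — Mei–Kofi: 1/3; Mei–Vikram: 1/3; Mei–Gus: 1/3; Mei–Sven: 1/3; Mei–Zubin: 1/3; Kofi–Ana: 1/3; Ana–Vikram: 1/3; Ana–Gus: 1/3; Ana–Sven: 1/3; Ana–Zubin: 1/3.
All other pairs contribute 0.
Summing the contributions gives betweenness(Ivy) = 10/3.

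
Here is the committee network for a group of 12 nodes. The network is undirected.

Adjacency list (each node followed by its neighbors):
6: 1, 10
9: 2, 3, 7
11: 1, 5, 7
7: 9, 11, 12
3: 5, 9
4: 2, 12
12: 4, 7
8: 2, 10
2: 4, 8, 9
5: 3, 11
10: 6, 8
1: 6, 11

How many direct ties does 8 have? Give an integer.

8 is directly tied to 2 and 10. That is 2 neighbors, so the degree of 8 is 2.

2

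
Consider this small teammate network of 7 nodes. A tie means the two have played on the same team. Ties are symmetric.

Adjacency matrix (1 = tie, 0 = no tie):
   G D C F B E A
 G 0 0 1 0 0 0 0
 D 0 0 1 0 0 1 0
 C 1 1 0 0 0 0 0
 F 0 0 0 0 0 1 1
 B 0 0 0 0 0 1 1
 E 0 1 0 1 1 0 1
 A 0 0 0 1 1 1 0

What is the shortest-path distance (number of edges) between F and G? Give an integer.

4

One shortest route is F – E – D – C – G, which uses 4 edges, and at distance 3 from F we only reach {C}, which does not include G. So d(F,G) = 4.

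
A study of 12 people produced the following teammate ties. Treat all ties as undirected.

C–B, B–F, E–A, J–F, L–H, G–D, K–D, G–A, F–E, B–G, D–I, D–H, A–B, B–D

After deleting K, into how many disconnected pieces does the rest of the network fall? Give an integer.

K's neighbors (D) remain reachable from one another through other ties, so the rest of the network stays in one piece.

1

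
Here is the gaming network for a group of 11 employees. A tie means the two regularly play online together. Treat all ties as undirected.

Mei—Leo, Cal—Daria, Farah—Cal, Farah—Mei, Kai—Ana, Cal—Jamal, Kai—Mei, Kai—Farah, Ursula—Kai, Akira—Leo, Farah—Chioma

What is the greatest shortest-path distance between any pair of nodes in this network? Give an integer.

Eccentricity of each node (its greatest distance to any other): Akira:5, Ana:4, Cal:4, Chioma:4, Daria:5, Farah:3, Jamal:5, Kai:3, Leo:4, Mei:3, Ursula:4.
The maximum eccentricity is 5, realized for instance by the pair Daria–Akira via Daria – Cal – Farah – Mei – Leo – Akira. So the diameter is 5.

5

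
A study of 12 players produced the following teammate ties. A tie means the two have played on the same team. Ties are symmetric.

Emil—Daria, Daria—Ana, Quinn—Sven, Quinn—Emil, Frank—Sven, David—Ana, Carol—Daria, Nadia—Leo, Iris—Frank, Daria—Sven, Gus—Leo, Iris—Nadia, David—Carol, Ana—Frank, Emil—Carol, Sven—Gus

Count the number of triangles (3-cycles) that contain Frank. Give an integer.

0

Frank's neighbors are Ana, Iris, and Sven, but none of them are tied to each other, so no triangle contains Frank.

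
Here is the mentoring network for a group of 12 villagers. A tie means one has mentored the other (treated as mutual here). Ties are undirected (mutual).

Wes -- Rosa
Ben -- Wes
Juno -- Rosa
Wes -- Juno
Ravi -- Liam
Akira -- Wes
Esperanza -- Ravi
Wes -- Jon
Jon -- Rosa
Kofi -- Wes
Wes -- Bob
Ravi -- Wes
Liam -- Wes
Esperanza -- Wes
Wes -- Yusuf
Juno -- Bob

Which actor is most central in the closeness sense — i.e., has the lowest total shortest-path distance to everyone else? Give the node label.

Farness (sum of distances to all others) for each node — Akira:21, Ben:21, Bob:20, Esperanza:20, Jon:20, Juno:19, Kofi:21, Liam:20, Ravi:19, Rosa:19, Wes:11, Yusuf:21.
The smallest farness is 11, for Wes, so Wes has the highest closeness.

Wes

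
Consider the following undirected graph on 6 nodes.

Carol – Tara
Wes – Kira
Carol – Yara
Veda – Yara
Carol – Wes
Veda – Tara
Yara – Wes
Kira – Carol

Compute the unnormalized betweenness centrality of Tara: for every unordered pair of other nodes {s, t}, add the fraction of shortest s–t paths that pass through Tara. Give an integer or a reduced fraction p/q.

Pairs whose geodesics pass through Tara — Veda–Carol: 1/2; Veda–Kira: 1/3.
All other pairs contribute 0.
Summing the contributions gives betweenness(Tara) = 5/6.

5/6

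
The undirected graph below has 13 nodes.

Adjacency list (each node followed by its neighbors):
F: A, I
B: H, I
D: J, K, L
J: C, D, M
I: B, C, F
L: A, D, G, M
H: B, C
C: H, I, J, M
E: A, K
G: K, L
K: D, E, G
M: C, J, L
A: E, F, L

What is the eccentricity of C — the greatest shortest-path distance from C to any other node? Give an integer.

4

Distances from C: A:3, B:2, D:2, E:4, F:2, G:3, H:1, I:1, J:1, K:3, L:2, M:1.
The largest is 4 (to E), so the eccentricity of C is 4.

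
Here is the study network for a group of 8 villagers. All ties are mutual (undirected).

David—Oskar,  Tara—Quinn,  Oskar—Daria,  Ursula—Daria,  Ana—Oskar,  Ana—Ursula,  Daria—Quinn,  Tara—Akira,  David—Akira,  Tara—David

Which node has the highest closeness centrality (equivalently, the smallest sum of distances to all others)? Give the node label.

Oskar

Farness (sum of distances to all others) for each node — Akira:16, Ana:15, Daria:12, David:12, Oskar:11, Quinn:13, Tara:13, Ursula:16.
The smallest farness is 11, for Oskar, so Oskar has the highest closeness.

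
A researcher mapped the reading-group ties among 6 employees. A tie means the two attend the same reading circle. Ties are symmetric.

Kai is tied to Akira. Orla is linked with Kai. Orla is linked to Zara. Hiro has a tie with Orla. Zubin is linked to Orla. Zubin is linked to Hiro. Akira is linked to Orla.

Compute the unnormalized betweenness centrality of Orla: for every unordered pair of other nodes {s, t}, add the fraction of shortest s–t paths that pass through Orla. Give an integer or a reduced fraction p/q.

Pairs whose geodesics pass through Orla — Kai–Zubin: 1; Kai–Zara: 1; Kai–Hiro: 1; Zubin–Zara: 1; Zubin–Akira: 1; Zara–Hiro: 1; Zara–Akira: 1; Hiro–Akira: 1.
All other pairs contribute 0.
Summing the contributions gives betweenness(Orla) = 8.

8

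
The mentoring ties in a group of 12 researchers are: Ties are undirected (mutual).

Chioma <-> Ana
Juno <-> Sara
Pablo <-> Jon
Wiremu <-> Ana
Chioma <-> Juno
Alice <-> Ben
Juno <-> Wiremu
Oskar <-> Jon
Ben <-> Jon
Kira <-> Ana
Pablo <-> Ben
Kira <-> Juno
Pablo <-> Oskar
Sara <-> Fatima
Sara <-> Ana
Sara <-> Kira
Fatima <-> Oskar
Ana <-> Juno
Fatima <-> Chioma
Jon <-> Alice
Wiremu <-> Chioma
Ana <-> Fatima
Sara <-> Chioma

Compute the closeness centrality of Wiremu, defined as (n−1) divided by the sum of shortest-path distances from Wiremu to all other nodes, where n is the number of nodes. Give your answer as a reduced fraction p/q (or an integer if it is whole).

Distances from Wiremu: Alice:5, Ana:1, Ben:5, Chioma:1, Fatima:2, Jon:4, Juno:1, Kira:2, Oskar:3, Pablo:4, Sara:2. Sum = 30.
n = 12, so closeness = 11/30.

11/30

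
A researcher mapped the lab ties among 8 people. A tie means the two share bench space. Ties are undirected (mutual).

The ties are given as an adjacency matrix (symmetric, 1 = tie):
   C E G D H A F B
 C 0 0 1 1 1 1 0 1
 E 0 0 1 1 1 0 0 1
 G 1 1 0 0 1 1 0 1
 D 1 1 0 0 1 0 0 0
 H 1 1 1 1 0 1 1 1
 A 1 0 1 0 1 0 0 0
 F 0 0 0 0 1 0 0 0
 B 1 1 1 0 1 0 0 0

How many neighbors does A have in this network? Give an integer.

A is directly tied to C, G, and H. That is 3 neighbors, so the degree of A is 3.

3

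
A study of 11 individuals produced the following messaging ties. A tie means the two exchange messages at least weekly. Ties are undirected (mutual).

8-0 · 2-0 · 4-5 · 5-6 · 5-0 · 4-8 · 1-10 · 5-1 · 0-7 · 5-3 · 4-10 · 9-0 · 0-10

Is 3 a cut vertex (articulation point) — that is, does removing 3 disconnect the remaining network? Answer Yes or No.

Even without 3, every remaining node can still reach every other (the residual graph is connected), so 3 is not a cut vertex.

No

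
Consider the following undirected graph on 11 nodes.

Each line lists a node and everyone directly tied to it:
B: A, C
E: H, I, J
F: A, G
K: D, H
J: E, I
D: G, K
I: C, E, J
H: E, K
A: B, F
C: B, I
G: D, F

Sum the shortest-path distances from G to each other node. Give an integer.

30

Distances from G: A:2, B:3, C:4, D:1, E:4, F:1, H:3, I:5, J:5, K:2.
Sum = 2 + 3 + 4 + 1 + 4 + 1 + 3 + 5 + 5 + 2 = 30.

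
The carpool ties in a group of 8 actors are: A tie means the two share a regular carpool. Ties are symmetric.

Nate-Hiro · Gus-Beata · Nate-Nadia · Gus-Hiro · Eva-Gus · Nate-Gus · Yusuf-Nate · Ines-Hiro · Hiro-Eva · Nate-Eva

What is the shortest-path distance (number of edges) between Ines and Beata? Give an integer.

One shortest route is Ines – Hiro – Gus – Beata, which uses 3 edges, and at distance 2 from Ines we only reach {Eva, Gus, Nate}, which does not include Beata. So d(Ines,Beata) = 3.

3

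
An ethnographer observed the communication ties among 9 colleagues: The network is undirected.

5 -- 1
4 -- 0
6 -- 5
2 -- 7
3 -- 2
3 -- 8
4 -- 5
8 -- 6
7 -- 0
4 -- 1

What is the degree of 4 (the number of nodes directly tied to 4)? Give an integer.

3

4 is directly tied to 0, 1, and 5. That is 3 neighbors, so the degree of 4 is 3.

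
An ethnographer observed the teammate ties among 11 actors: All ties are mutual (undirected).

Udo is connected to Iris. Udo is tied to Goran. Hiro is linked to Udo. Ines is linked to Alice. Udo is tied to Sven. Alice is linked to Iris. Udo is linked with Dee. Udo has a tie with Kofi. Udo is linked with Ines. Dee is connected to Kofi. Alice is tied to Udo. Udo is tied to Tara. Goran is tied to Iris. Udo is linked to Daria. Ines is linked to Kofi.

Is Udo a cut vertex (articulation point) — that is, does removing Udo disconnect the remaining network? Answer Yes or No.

Removing Udo leaves {Tara} with no path to {Alice, Dee, Goran, Ines, Iris, and Kofi}, so the network splits into 5 components. Udo is a cut vertex.

Yes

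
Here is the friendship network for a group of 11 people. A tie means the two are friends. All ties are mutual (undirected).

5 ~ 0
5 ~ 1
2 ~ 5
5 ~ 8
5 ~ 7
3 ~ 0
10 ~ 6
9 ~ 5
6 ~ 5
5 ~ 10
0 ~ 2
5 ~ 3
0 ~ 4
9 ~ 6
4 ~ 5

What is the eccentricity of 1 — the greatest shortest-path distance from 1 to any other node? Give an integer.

2

Distances from 1: 0:2, 2:2, 3:2, 4:2, 5:1, 6:2, 7:2, 8:2, 9:2, 10:2.
The largest is 2 (to 0, 8, 7, 10, 9, 3, 4, 2, and 6), so the eccentricity of 1 is 2.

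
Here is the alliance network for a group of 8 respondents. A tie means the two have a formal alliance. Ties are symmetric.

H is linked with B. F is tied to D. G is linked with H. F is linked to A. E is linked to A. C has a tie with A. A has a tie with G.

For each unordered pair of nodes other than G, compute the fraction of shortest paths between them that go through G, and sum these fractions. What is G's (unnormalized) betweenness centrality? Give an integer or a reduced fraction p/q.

10

Pairs whose geodesics pass through G — H–F: 1; H–A: 1; H–D: 1; H–E: 1; H–C: 1; F–B: 1; B–A: 1; B–D: 1; B–E: 1; B–C: 1.
All other pairs contribute 0.
Summing the contributions gives betweenness(G) = 10.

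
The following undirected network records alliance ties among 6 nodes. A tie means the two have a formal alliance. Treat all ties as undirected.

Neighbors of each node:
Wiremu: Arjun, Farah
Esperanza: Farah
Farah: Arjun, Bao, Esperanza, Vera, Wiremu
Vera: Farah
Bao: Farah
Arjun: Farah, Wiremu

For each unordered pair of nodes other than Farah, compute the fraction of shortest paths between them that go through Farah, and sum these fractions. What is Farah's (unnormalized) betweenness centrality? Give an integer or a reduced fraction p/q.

Pairs whose geodesics pass through Farah — Arjun–Esperanza: 1; Arjun–Bao: 1; Arjun–Vera: 1; Esperanza–Wiremu: 1; Esperanza–Bao: 1; Esperanza–Vera: 1; Wiremu–Bao: 1; Wiremu–Vera: 1; Bao–Vera: 1.
All other pairs contribute 0.
Summing the contributions gives betweenness(Farah) = 9.

9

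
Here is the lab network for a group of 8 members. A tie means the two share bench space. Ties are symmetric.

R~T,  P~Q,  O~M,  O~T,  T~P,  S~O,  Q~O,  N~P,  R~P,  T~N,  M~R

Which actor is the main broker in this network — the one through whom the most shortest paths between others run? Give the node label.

Unnormalized betweenness of each node: M:1, N:0, O:25/3, P:10/3, Q:1, R:13/6, S:0, T:31/6.
O has the largest value, 25/3, making it the main broker — the node through which the most shortest paths run.

O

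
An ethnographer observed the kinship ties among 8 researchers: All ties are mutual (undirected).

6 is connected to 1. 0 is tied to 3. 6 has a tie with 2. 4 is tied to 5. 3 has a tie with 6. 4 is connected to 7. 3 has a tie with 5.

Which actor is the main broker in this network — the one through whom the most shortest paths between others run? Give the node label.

3

Unnormalized betweenness of each node: 0:0, 1:0, 2:0, 3:15, 4:6, 5:10, 6:11, 7:0.
3 has the largest value, 15, making it the main broker — the node through which the most shortest paths run.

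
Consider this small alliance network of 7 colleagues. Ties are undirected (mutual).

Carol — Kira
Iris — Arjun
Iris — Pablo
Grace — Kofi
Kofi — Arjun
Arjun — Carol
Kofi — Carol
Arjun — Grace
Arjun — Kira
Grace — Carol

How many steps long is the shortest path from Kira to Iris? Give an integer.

One shortest route is Kira – Arjun – Iris, which uses 2 edges, and Kira and Iris are not directly tied, so nothing shorter exists. So d(Kira,Iris) = 2.

2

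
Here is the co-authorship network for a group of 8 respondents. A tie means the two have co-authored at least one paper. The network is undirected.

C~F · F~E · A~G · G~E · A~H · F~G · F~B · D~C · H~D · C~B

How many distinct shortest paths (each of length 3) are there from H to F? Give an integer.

2

The shortest distance is 3. The length-3 paths are: H–A–G–F; H–D–C–F.
That gives 2 distinct shortest paths.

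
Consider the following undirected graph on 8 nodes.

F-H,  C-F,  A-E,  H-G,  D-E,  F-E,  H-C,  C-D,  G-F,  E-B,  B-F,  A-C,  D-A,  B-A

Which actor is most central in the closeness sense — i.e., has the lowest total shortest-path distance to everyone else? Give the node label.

F

Farness (sum of distances to all others) for each node — A:11, B:11, C:10, D:12, E:10, F:9, G:14, H:11.
The smallest farness is 9, for F, so F has the highest closeness.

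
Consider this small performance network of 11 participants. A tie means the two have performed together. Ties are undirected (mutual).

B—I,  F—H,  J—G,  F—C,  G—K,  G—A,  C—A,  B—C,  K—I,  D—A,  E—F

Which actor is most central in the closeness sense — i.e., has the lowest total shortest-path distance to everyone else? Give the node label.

C

Farness (sum of distances to all others) for each node — A:20, B:24, C:19, D:29, E:33, F:24, G:23, H:33, I:27, J:32, K:28.
The smallest farness is 19, for C, so C has the highest closeness.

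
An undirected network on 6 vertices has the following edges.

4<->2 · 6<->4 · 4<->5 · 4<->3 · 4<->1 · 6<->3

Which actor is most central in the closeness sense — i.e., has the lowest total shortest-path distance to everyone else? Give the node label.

4

Farness (sum of distances to all others) for each node — 1:9, 2:9, 3:8, 4:5, 5:9, 6:8.
The smallest farness is 5, for 4, so 4 has the highest closeness.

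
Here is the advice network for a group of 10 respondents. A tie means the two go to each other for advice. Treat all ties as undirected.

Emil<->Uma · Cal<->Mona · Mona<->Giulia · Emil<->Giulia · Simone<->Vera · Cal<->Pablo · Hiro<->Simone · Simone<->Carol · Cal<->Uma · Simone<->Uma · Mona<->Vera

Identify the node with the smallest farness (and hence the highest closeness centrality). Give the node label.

Farness (sum of distances to all others) for each node — Cal:17, Carol:24, Emil:20, Giulia:22, Hiro:24, Mona:17, Pablo:25, Simone:16, Uma:15, Vera:18.
The smallest farness is 15, for Uma, so Uma has the highest closeness.

Uma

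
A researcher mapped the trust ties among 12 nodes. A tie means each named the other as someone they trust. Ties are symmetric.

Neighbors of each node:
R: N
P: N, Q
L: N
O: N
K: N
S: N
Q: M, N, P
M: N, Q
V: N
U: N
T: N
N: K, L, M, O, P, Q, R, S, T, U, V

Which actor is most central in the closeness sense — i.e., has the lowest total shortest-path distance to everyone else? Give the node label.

Farness (sum of distances to all others) for each node — K:21, L:21, M:20, N:11, O:21, P:20, Q:19, R:21, S:21, T:21, U:21, V:21.
The smallest farness is 11, for N, so N has the highest closeness.

N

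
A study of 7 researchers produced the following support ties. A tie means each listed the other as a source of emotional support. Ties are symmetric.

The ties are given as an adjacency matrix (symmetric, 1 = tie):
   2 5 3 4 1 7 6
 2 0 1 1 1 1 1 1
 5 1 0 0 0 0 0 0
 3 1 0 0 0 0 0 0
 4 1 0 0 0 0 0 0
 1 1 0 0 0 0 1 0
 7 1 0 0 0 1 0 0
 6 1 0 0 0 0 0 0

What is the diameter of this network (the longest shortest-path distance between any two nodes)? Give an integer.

Eccentricity of each node (its greatest distance to any other): 1:2, 2:1, 3:2, 4:2, 5:2, 6:2, 7:2.
The maximum eccentricity is 2, realized for instance by the pair 5–3 via 5 – 2 – 3. So the diameter is 2.

2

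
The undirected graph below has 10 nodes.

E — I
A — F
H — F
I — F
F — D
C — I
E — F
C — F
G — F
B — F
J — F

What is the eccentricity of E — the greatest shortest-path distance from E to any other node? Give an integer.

Distances from E: A:2, B:2, C:2, D:2, F:1, G:2, H:2, I:1, J:2.
The largest is 2 (to B, C, J, H, D, G, and A), so the eccentricity of E is 2.

2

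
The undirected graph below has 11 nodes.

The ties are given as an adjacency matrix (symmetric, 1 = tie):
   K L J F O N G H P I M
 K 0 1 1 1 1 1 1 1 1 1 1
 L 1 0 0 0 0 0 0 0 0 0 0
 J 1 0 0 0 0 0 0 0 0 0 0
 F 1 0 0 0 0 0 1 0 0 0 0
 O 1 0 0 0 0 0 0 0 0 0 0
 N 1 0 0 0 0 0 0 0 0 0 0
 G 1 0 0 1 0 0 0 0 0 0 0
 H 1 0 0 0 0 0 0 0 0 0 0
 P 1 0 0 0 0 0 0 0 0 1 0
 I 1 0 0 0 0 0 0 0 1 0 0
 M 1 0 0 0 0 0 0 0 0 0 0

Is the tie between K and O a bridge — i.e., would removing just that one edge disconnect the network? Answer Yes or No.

Without the K–O edge there is no alternate route between K and O, so the network disconnects. It is a bridge.

Yes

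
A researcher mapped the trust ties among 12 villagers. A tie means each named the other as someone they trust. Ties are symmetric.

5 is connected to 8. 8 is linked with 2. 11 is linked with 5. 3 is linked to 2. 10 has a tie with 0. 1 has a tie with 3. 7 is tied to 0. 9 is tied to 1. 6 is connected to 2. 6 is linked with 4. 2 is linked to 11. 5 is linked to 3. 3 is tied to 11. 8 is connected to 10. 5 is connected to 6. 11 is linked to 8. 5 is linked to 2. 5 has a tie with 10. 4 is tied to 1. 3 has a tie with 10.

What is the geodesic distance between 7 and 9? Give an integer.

One shortest route is 7 – 0 – 10 – 3 – 1 – 9, which uses 5 edges, and at distance 4 from 7 we only reach {1, 2, 6, 11}, which does not include 9. So d(7,9) = 5.

5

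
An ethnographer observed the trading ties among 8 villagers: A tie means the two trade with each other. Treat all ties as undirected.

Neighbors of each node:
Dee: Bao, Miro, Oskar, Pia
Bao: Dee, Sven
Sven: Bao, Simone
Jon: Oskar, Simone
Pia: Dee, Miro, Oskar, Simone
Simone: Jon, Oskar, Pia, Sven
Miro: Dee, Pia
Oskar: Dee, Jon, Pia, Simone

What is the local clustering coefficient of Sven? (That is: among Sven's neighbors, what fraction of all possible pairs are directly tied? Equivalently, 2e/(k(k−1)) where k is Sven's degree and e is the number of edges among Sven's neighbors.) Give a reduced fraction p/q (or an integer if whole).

Sven's neighbors: Bao and Simone (k = 2).
Possible neighbor pairs: C(2,2) = 1. Edges among them: none → e = 0.
Clustering(Sven) = 0/1.

0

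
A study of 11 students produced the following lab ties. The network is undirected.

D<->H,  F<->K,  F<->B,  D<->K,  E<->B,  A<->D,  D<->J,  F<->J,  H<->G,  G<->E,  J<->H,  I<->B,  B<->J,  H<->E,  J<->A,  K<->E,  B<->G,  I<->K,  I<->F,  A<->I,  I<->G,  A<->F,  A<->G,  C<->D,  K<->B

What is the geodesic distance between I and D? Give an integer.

One shortest route is I – A – D, which uses 2 edges, and I and D are not directly tied, so nothing shorter exists. So d(I,D) = 2.

2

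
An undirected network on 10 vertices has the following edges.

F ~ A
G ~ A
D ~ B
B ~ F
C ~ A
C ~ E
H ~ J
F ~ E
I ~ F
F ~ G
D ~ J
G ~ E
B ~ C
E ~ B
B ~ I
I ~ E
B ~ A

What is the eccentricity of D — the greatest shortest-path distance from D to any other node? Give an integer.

Distances from D: A:2, B:1, C:2, E:2, F:2, G:3, H:2, I:2, J:1.
The largest is 3 (to G), so the eccentricity of D is 3.

3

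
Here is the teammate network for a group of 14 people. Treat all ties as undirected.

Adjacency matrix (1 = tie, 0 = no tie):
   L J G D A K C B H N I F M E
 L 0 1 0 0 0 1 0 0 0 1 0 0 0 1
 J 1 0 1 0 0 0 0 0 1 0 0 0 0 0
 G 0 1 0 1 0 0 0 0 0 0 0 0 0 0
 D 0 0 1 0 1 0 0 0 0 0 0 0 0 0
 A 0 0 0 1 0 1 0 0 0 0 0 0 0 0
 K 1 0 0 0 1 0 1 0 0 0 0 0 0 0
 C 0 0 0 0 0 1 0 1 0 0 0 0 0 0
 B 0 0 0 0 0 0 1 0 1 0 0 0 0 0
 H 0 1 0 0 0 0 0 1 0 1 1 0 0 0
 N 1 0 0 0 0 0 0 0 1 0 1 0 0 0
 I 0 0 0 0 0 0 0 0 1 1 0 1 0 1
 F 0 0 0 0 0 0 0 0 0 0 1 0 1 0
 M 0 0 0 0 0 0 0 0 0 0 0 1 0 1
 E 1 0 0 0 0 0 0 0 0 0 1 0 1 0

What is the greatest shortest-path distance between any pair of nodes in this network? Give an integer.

Eccentricity of each node (its greatest distance to any other): A:5, B:4, C:4, D:5, E:4, F:5, G:4, H:4, I:4, J:3, K:4, L:3, M:5, N:4.
The maximum eccentricity is 5, realized for instance by the pair D–F via D – G – J – H – I – F. So the diameter is 5.

5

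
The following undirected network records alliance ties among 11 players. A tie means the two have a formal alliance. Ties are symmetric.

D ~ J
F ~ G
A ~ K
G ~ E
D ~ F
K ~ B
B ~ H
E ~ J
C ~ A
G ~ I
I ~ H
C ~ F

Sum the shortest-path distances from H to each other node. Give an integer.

Distances from H: A:3, B:1, C:4, D:4, E:3, F:3, G:2, I:1, J:4, K:2.
Sum = 3 + 1 + 4 + 4 + 3 + 3 + 2 + 1 + 4 + 2 = 27.

27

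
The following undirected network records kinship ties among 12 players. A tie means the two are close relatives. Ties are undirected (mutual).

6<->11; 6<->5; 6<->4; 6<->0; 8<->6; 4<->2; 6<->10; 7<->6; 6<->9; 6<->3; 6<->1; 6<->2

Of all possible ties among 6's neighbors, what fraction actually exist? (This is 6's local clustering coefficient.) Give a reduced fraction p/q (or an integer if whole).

6's neighbors: 0, 1, 2, 3, 4, 5, 7, 8, 9, 10, and 11 (k = 11).
Possible neighbor pairs: C(11,2) = 55. Edges among them: 2–4 → e = 1.
Clustering(6) = 1/55.

1/55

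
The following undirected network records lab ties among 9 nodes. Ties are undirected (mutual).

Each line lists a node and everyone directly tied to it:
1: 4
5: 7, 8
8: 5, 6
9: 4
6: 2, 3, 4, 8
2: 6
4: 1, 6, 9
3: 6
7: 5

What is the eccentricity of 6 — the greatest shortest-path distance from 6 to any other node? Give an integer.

3

Distances from 6: 1:2, 2:1, 3:1, 4:1, 5:2, 7:3, 8:1, 9:2.
The largest is 3 (to 7), so the eccentricity of 6 is 3.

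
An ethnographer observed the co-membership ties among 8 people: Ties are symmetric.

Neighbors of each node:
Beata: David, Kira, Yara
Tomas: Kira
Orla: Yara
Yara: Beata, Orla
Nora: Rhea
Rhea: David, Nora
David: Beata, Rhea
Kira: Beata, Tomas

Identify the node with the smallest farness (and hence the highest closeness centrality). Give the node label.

Beata

Farness (sum of distances to all others) for each node — Beata:12, David:14, Kira:16, Nora:24, Orla:22, Rhea:18, Tomas:22, Yara:16.
The smallest farness is 12, for Beata, so Beata has the highest closeness.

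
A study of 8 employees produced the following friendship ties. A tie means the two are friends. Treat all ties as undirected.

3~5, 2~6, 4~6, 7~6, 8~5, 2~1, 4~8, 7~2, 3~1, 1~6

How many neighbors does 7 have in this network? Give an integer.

7 is directly tied to 2 and 6. That is 2 neighbors, so the degree of 7 is 2.

2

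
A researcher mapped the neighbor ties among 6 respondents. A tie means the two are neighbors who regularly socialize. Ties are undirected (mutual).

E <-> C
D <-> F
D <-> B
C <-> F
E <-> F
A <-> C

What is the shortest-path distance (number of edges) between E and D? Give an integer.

2

One shortest route is E – F – D, which uses 2 edges, and E and D are not directly tied, so nothing shorter exists. So d(E,D) = 2.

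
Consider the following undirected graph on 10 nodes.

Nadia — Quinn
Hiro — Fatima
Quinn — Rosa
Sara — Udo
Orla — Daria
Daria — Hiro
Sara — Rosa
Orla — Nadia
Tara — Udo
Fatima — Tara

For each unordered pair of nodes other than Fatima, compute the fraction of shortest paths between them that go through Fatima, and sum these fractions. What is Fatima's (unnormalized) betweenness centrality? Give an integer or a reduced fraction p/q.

8

Pairs whose geodesics pass through Fatima — Orla–Udo: 1/2; Orla–Tara: 1; Nadia–Tara: 1/2; Rosa–Hiro: 1/2; Sara–Hiro: 1; Sara–Daria: 1/2; Udo–Hiro: 1; Udo–Daria: 1; Tara–Hiro: 1; Tara–Daria: 1.
All other pairs contribute 0.
Summing the contributions gives betweenness(Fatima) = 8.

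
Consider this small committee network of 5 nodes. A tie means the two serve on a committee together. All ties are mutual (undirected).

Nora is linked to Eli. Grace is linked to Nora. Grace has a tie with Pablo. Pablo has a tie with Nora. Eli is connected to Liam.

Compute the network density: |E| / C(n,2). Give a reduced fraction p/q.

1/2

There are 5 edges and 5 nodes, so the maximum possible is C(5,2) = 10.
Density = 5/10 = 1/2.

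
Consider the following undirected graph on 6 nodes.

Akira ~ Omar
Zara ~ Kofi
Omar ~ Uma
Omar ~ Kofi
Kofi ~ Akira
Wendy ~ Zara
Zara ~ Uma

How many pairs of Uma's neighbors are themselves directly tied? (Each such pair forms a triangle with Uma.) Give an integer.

0

Uma's neighbors are Omar and Zara, but none of them are tied to each other, so no triangle contains Uma.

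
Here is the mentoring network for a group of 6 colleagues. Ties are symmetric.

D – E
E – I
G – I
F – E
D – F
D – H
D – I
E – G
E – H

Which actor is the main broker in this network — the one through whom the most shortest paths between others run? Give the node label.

E

Unnormalized betweenness of each node: D:3/2, E:4, F:0, G:0, H:0, I:1/2.
E has the largest value, 4, making it the main broker — the node through which the most shortest paths run.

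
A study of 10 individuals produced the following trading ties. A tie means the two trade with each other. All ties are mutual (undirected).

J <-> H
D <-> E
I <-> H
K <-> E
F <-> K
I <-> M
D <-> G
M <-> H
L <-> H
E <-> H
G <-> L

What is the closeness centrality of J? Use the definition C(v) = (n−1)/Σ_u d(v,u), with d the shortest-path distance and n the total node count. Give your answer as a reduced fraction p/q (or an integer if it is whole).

9/22

Distances from J: D:3, E:2, F:4, G:3, H:1, I:2, K:3, L:2, M:2. Sum = 22.
n = 10, so closeness = 9/22.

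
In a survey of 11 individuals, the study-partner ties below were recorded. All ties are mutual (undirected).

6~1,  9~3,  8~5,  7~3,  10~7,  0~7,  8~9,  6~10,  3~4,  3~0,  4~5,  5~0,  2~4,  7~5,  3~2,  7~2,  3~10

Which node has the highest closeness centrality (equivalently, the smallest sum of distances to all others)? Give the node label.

3

Farness (sum of distances to all others) for each node — 0:20, 1:34, 2:21, 3:15, 4:20, 5:19, 6:25, 7:16, 8:25, 9:21, 10:18.
The smallest farness is 15, for 3, so 3 has the highest closeness.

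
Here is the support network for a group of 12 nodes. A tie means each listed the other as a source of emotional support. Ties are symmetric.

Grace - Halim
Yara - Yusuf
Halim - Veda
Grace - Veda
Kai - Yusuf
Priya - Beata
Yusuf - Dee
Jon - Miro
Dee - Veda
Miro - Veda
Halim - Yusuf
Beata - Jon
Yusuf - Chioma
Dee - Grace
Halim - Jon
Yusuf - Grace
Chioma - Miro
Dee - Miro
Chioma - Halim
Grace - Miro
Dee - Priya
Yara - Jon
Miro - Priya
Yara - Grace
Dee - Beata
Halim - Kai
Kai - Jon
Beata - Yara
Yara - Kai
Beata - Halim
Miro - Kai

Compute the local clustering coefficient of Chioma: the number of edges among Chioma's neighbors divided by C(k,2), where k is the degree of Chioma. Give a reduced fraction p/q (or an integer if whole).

Chioma's neighbors: Halim, Miro, and Yusuf (k = 3).
Possible neighbor pairs: C(3,2) = 3. Edges among them: Halim–Yusuf → e = 1.
Clustering(Chioma) = 1/3.

1/3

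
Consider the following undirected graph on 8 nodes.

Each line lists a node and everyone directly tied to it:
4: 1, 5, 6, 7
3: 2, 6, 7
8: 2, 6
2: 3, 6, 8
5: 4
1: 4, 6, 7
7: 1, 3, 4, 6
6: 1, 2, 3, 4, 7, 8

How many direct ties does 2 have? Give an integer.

2 is directly tied to 3, 6, and 8. That is 3 neighbors, so the degree of 2 is 3.

3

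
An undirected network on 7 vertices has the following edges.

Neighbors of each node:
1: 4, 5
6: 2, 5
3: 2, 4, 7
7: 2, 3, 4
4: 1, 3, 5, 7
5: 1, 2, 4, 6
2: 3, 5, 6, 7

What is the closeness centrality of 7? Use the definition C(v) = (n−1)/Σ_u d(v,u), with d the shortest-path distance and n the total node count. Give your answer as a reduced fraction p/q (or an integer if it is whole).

Distances from 7: 1:2, 2:1, 3:1, 4:1, 5:2, 6:2. Sum = 9.
n = 7, so closeness = 6/9 = 2/3.

2/3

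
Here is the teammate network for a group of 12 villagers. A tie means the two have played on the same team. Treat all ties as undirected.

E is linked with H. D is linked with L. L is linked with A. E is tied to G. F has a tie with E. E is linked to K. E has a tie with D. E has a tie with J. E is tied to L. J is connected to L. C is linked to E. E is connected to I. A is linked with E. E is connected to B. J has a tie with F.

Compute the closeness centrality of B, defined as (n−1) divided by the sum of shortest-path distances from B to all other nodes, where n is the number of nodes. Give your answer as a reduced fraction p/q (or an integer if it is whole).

11/21

Distances from B: A:2, C:2, D:2, E:1, F:2, G:2, H:2, I:2, J:2, K:2, L:2. Sum = 21.
n = 12, so closeness = 11/21.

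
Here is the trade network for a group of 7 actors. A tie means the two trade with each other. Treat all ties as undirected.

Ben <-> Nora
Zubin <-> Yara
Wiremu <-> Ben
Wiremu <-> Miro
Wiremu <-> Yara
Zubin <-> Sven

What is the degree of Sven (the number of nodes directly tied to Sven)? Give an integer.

Sven is directly tied to Zubin. That is 1 neighbor, so the degree of Sven is 1.

1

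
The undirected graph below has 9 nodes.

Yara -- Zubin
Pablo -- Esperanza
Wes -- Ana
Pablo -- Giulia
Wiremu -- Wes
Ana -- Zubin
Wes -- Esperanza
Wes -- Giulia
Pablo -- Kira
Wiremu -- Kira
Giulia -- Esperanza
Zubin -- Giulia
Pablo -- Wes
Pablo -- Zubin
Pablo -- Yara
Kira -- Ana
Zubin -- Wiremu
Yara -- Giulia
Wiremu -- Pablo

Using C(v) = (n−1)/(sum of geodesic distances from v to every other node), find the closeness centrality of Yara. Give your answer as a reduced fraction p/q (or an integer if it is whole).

Distances from Yara: Ana:2, Esperanza:2, Giulia:1, Kira:2, Pablo:1, Wes:2, Wiremu:2, Zubin:1. Sum = 13.
n = 9, so closeness = 8/13.

8/13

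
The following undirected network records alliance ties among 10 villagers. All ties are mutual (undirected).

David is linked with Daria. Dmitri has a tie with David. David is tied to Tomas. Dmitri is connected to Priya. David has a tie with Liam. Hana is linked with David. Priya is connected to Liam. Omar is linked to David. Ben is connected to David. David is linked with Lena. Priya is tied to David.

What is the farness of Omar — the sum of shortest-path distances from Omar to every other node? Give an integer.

Distances from Omar: Ben:2, Daria:2, David:1, Dmitri:2, Hana:2, Lena:2, Liam:2, Priya:2, Tomas:2.
Sum = 2 + 2 + 1 + 2 + 2 + 2 + 2 + 2 + 2 = 17.

17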